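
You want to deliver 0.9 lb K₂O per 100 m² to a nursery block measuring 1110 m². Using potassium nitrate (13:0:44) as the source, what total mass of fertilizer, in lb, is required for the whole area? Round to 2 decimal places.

Product per 100 m² = 0.9 / 44% = 2.04545 lb.
Total product = 2.04545 × 1110 / 100 = 22.7045 lb.

22.70 lb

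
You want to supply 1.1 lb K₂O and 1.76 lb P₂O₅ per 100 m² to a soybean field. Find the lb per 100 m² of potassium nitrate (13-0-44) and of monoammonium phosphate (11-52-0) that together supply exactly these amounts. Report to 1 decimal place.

2.5 lb potassium nitrate, 3.4 lb monoammonium phosphate

Let a = lb of potassium nitrate, b = lb of monoammonium phosphate (per 100 m²).
K₂O: 0.44·a + 0·b = 1.1
P₂O₅: 0·a + 0.52·b = 1.76
Solving simultaneously: a = 2.5, b = 3.38462.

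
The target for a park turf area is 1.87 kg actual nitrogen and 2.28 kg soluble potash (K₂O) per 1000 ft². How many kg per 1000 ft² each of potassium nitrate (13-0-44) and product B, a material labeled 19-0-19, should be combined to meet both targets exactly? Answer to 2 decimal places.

1.32 kg potassium nitrate, 8.94 kg product B

With a, b = kg per 1000 ft² of potassium nitrate and product B:
N: 0.13·a + 0.19·b = 1.87
K₂O: 0.44·a + 0.19·b = 2.28
From row1: a = (1.87 − 0.19·b) / 0.13.
Into row2: 0.44·(1.87 − 0.19·b)/0.13 + 0.19·b = 2.28 → b = 8.93718, a = 1.32258.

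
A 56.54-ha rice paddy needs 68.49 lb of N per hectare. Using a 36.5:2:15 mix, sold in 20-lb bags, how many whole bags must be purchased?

Product per hectare = 68.49 / 36.5% = 187.644 lb.
Total product = 187.644 × 56.54 = 10609.4 lb.
Bags = ⌈10609.4 / 20⌉ = 531.

531 bags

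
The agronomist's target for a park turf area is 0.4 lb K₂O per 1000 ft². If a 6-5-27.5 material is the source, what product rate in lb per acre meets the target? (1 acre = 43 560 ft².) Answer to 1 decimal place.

63.4 lb of product per acre

Product per 1000 ft² = 0.4 / 27.5% = 1.45455 lb.
Convert to per acre: 1.45455 × 43.56 = 63.36 lb.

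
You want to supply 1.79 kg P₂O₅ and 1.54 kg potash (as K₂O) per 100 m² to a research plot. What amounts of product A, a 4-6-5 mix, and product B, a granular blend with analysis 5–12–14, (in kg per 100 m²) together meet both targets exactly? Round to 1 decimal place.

Per-100 m² balance (a = product A, b = product B):
P₂O₅: 0.06·a + 0.12·b = 1.79
K₂O: 0.05·a + 0.14·b = 1.54
Solving simultaneously: a = 27.4167, b = 1.20833.

27.4 kg product A, 1.2 kg product B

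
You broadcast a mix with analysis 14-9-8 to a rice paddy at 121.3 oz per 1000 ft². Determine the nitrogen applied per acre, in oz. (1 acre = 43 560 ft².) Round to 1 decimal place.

nitrogen per 1000 ft² = 121.3 × 14% = 16.982 oz.
Convert to per acre: 16.982 × 43.56 = 739.736 oz.

739.7 oz N per acre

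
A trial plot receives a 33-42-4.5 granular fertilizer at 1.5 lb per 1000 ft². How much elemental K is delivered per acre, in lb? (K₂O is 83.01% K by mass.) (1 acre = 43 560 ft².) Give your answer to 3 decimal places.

K₂O per 1000 ft² = 1.5 × 4.5% = 0.0675 lb.
Elemental K = 0.0675 × 0.8301 = 0.0560317 lb per 1000 ft².
Convert to per acre: 0.0560317 × 43.56 = 2.44074 lb.

2.441 lb K per acre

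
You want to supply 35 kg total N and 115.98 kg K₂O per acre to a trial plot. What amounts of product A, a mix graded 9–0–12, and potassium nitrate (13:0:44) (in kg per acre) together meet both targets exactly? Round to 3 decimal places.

13.442 kg product A, 259.925 kg potassium nitrate

Let a = kg of product A, b = kg of potassium nitrate (per acre).
N: 0.09·a + 0.13·b = 35
K₂O: 0.12·a + 0.44·b = 115.98
Solving simultaneously: a = 13.4417, b = 259.925.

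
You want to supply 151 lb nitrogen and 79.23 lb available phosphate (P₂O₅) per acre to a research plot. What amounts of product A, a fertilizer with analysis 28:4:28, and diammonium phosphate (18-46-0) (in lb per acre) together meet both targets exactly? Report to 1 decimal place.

453.9 lb product A, 132.8 lb diammonium phosphate

Per-acre balance (a = product A, b = diammonium phosphate):
N: 0.28·a + 0.18·b = 151
P₂O₅: 0.04·a + 0.46·b = 79.23
Eliminate b: (row1) − 0.18/0.46·(row2) → 0.264348·a = 119.997, so a = 453.936.
Then b = (79.23 − 0.04·453.936) / 0.46 = 132.766.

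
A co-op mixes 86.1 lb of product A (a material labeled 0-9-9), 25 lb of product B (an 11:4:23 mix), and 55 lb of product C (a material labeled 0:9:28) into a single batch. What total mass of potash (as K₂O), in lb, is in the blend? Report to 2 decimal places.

28.90 lb K₂O

K₂O mass = 9%×86.1 + 23%×25 + 28%×55 = 28.899 lb.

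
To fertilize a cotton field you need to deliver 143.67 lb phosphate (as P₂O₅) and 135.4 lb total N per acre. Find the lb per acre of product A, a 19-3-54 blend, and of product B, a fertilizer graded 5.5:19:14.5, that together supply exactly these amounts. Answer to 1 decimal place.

Let a = lb of product A, b = lb of product B (per acre).
P₂O₅: 0.03·a + 0.19·b = 143.67
N: 0.19·a + 0.055·b = 135.4
Solving simultaneously: a = 517.392, b = 674.464.

517.4 lb product A, 674.5 lb product B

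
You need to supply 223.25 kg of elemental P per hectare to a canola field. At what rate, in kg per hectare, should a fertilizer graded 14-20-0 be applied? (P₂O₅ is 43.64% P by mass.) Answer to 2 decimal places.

As P₂O₅: 223.25 / 0.4364 = 511.572 kg per hectare.
Product per hectare = 511.572 / 20% = 2557.8598 kg.

2557.86 kg of product per hectare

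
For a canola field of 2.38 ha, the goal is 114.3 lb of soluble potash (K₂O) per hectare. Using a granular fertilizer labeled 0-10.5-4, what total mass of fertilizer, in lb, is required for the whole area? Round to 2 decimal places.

Product per hectare = 114.3 / 4% = 2857.5 lb.
Total product = 2857.5 × 2.38 = 6800.85 lb.

6800.85 lb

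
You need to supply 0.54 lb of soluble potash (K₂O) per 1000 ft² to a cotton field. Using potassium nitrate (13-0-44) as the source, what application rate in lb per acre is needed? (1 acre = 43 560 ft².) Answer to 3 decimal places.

Product per 1000 ft² = 0.54 / 44% = 1.22727 lb.
Convert to per acre: 1.22727 × 43.56 = 53.46 lb.

53.460 lb of product per acre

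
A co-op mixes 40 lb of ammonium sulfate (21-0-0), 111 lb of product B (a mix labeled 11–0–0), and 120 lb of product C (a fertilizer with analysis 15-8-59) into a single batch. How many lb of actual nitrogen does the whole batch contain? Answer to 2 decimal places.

N mass = 21%×40 + 11%×111 + 15%×120 = 38.61 lb.

38.61 lb N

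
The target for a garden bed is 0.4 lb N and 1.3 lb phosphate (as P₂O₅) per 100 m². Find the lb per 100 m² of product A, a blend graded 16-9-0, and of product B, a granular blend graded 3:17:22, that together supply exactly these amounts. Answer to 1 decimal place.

1.2 lb product A, 7.0 lb product B

With a, b = lb per 100 m² of product A and product B:
N: 0.16·a + 0.03·b = 0.4
P₂O₅: 0.09·a + 0.17·b = 1.3
Eliminate b: (row1) − 0.03/0.17·(row2) → 0.144118·a = 0.170588, so a = 1.18367.
Then b = (1.3 − 0.09·1.18367) / 0.17 = 7.02041.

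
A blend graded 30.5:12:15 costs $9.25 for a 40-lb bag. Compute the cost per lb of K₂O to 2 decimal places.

K₂O in bag = 40 × 15% = 6 lb.
Cost per lb K₂O = $9.25 / 6 = $1.5417.

$1.54 per lb K₂O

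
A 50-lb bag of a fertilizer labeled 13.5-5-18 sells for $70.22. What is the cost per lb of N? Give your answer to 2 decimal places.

$10.40 per lb N

N in bag = 50 × 13.5% = 6.75 lb.
Cost per lb N = $70.22 / 6.75 = $10.4030.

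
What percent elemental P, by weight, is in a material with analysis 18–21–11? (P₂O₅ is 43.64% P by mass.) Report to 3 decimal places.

9.164% P

%P = 21 × 0.4364 = 9.1644%.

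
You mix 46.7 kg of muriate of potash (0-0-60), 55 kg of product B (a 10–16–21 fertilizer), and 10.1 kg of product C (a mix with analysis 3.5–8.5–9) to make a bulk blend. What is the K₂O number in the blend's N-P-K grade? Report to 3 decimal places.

36.207% K₂O

Total mass = 46.7 + 55 + 10.1 = 111.8 kg.
K₂O mass = 60%×46.7 + 21%×55 + 9%×10.1 = 40.479 kg.
% K₂O = 40.479 / 111.8 = 36.2066%.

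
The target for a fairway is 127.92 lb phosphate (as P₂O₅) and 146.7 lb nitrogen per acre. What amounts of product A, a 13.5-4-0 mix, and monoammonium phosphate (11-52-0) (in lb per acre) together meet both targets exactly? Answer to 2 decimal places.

945.48 lb product A, 173.27 lb monoammonium phosphate

Let a = lb of product A, b = lb of monoammonium phosphate (per acre).
P₂O₅: 0.04·a + 0.52·b = 127.92
N: 0.135·a + 0.11·b = 146.7
Eliminate b: (row1) − 0.52/0.11·(row2) → -0.598182·a = -565.571, so a = 945.483.
Then b = (146.7 − 0.135·945.483) / 0.11 = 173.271.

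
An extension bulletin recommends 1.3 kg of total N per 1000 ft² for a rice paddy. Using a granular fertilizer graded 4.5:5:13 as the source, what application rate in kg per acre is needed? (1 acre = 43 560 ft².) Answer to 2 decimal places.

1258.40 kg of product per acre

Product per 1000 ft² = 1.3 / 4.5% = 28.8889 kg.
Convert to per acre: 28.8889 × 43.56 = 1258.4 kg.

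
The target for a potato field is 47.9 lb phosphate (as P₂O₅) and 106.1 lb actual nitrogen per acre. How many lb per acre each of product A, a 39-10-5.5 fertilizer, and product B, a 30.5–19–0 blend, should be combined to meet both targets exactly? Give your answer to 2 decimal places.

Per-acre balance (a = product A, b = product B):
P₂O₅: 0.1·a + 0.19·b = 47.9
N: 0.39·a + 0.305·b = 106.1
From row1: a = (47.9 − 0.19·b) / 0.1.
Into row2: 0.39·(47.9 − 0.19·b)/0.1 + 0.305·b = 106.1 → b = 185.1147, a = 127.282.

127.28 lb product A, 185.11 lb product B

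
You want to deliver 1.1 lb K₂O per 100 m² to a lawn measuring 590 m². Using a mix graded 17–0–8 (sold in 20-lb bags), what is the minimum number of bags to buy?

Product per 100 m² = 1.1 / 8% = 13.75 lb.
Total product = 13.75 × 590 / 100 = 81.125 lb.
Bags = ⌈81.125 / 20⌉ = 5.

5 bags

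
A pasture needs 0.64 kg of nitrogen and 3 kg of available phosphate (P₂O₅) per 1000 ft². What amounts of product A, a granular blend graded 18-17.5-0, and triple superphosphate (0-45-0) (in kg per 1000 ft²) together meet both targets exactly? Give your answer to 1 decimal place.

3.6 kg product A, 5.3 kg triple superphosphate

With a, b = kg per 1000 ft² of product A and triple superphosphate:
N: 0.18·a + 0·b = 0.64
P₂O₅: 0.175·a + 0.45·b = 3
From row1: a = (0.64 − 0·b) / 0.18.
Into row2: 0.175·(0.64 − 0·b)/0.18 + 0.45·b = 3 → b = 5.28395, a = 3.55556.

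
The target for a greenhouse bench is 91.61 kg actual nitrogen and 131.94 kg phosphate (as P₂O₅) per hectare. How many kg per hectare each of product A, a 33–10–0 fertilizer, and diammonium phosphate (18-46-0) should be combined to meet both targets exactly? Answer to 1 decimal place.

Per-hectare balance (a = product A, b = diammonium phosphate):
N: 0.33·a + 0.18·b = 91.61
P₂O₅: 0.1·a + 0.46·b = 131.94
From row1: a = (91.61 − 0.18·b) / 0.33.
Into row2: 0.1·(91.61 − 0.18·b)/0.33 + 0.46·b = 131.94 → b = 256.945, a = 137.454.

137.5 kg product A, 256.9 kg diammonium phosphate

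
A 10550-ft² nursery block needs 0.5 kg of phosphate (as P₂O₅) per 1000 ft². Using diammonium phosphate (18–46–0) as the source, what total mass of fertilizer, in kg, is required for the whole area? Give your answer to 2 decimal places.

Product per 1000 ft² = 0.5 / 46% = 1.08696 kg.
Total product = 1.08696 × 10550 / 1000 = 11.4674 kg.

11.47 kg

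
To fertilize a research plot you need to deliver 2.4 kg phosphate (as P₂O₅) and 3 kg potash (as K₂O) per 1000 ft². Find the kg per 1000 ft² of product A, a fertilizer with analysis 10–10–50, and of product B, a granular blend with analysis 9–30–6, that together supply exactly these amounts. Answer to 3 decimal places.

Let a = kg of product A, b = kg of product B (per 1000 ft²).
P₂O₅: 0.1·a + 0.3·b = 2.4
K₂O: 0.5·a + 0.06·b = 3
Eliminate b: (row1) − 0.3/0.06·(row2) → -2.4·a = -12.6, so a = 5.25.
Then b = (3 − 0.5·5.25) / 0.06 = 6.25.

5.250 kg product A, 6.250 kg product B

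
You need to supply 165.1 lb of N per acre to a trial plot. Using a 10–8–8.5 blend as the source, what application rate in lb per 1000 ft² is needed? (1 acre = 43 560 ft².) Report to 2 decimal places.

37.90 lb of product per thousand sq ft

Product per acre = 165.1 / 10% = 1651 lb.
Convert to per 1000 ft²: 1651 × 0.0229568 = 37.9017 lb.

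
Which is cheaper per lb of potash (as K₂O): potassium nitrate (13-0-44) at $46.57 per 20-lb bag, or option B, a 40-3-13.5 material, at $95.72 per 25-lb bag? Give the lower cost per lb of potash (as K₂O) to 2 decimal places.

potassium nitrate: K₂O per bag = 20 × 44% = 8.8 lb; cost = 46.57 / 8.8 = $5.2920/lb K₂O.
option B: K₂O per bag = 25 × 13.5% = 3.375 lb; cost = 95.72 / 3.375 = $28.3615/lb K₂O.
potassium nitrate is cheaper.

$5.29 per lb K₂O (potassium nitrate)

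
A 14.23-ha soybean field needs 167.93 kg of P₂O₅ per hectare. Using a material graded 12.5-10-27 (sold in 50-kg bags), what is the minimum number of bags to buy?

Product per hectare = 167.93 / 10% = 1679.3 kg.
Total product = 1679.3 × 14.23 = 23896.4 kg.
Bags = ⌈23896.4 / 50⌉ = 478.

478 bags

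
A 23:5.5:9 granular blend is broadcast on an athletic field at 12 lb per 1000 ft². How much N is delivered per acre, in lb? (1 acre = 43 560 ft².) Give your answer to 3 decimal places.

nitrogen per 1000 ft² = 12 × 23% = 2.76 lb.
Convert to per acre: 2.76 × 43.56 = 120.2256 lb.

120.226 lb N per acre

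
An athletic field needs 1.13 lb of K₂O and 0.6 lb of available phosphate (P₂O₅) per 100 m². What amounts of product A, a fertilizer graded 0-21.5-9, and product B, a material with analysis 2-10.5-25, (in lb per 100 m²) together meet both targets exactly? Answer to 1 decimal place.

0.7 lb product A, 4.3 lb product B

With a, b = lb per 100 m² of product A and product B:
K₂O: 0.09·a + 0.25·b = 1.13
P₂O₅: 0.215·a + 0.105·b = 0.6
From row1: a = (1.13 − 0.25·b) / 0.09.
Into row2: 0.215·(1.13 − 0.25·b)/0.09 + 0.105·b = 0.6 → b = 4.26524, a = 0.707675.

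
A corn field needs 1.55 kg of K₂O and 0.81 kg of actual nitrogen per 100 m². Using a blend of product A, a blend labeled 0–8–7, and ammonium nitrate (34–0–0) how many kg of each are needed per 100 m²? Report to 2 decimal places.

With a, b = kg per 100 m² of product A and ammonium nitrate:
K₂O: 0.07·a + 0·b = 1.55
N: 0·a + 0.34·b = 0.81
Solving simultaneously: a = 22.1429, b = 2.38235.

22.14 kg product A, 2.38 kg ammonium nitrate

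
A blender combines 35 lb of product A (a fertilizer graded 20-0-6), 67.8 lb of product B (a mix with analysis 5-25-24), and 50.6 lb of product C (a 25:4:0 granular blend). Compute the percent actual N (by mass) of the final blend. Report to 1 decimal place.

Total mass = 35 + 67.8 + 50.6 = 153.4 lb.
N mass = 20%×35 + 5%×67.8 + 25%×50.6 = 23.04 lb.
% N = 23.04 / 153.4 = 15.0196%.

15.0% N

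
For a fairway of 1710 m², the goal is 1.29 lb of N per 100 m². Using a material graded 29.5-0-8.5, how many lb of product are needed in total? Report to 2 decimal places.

74.78 lb

Product per 100 m² = 1.29 / 29.5% = 4.37288 lb.
Total product = 4.37288 × 1710 / 100 = 74.7763 lb.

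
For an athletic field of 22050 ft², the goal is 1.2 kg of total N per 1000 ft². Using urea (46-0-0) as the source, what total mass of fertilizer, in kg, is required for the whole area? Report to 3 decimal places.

57.522 kg

Product per 1000 ft² = 1.2 / 46% = 2.6087 kg.
Total product = 2.6087 × 22050 / 1000 = 57.5217 kg.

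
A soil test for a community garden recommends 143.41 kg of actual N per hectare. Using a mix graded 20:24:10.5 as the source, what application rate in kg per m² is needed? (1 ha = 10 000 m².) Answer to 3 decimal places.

0.072 kg of product per sq m

Product per hectare = 143.41 / 20% = 717.05 kg.
Convert to per m²: 717.05 × 0.0001 = 0.071705 kg.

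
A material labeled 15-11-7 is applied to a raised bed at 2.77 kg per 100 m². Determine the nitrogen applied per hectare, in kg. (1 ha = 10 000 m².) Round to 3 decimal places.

nitrogen per 100 m² = 2.77 × 15% = 0.4155 kg.
Convert to per hectare: 0.4155 × 100 = 41.55 kg.

41.550 kg N per hectare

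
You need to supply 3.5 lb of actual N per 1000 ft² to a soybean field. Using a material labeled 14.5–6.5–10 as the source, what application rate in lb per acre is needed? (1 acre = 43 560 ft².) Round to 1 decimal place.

1051.4 lb of product per acre

Product per 1000 ft² = 3.5 / 14.5% = 24.1379 lb.
Convert to per acre: 24.1379 × 43.56 = 1051.448 lb.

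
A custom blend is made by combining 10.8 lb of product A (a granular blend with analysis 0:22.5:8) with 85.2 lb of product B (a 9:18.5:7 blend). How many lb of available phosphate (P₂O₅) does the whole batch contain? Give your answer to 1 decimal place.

P₂O₅ mass = 22.5%×10.8 + 18.5%×85.2 = 18.192 lb.

18.2 lb P₂O₅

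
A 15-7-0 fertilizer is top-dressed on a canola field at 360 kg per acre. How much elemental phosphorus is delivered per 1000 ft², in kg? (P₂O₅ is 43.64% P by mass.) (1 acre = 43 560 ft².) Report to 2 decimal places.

0.25 kg P per thousand sq ft

P₂O₅ per acre = 360 × 7% = 25.2 kg.
Elemental P = 25.2 × 0.4364 = 10.9973 kg per acre.
Convert to per 1000 ft²: 10.9973 × 0.0229568 = 0.252463 kg.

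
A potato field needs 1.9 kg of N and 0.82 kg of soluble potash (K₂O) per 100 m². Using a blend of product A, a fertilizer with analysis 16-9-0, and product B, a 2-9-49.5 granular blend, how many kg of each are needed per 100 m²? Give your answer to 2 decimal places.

Per-100 m² balance (a = product A, b = product B):
N: 0.16·a + 0.02·b = 1.9
K₂O: 0·a + 0.495·b = 0.82
Solving simultaneously: a = 11.6679, b = 1.65657.

11.67 kg product A, 1.66 kg product B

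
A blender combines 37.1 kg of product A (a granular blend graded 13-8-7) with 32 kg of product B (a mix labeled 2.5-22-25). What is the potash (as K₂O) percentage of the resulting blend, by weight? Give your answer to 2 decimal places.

15.34% K₂O

Total mass = 37.1 + 32 = 69.1 kg.
K₂O mass = 7%×37.1 + 25%×32 = 10.597 kg.
% K₂O = 10.597 / 69.1 = 15.3357%.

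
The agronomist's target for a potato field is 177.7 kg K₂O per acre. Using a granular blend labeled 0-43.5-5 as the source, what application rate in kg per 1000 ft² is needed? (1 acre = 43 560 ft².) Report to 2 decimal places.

81.59 kg of product per thousand sq ft

Product per acre = 177.7 / 5% = 3554 kg.
Convert to per 1000 ft²: 3554 × 0.0229568 = 81.5886 kg.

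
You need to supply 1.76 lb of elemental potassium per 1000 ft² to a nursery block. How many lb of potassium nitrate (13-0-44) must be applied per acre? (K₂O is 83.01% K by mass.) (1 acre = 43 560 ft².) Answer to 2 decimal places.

209.90 lb of product per acre

As K₂O: 1.76 / 0.8301 = 2.12023 lb per 1000 ft².
Product per 1000 ft² = 2.12023 / 44% = 4.8187 lb.
Convert to per acre: 4.8187 × 43.56 = 209.902 lb.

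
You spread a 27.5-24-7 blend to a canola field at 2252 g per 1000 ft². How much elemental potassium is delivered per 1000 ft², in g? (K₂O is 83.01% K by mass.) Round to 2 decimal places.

K₂O per 1000 ft² = 2252 × 7% = 157.64 g.
Elemental K = 157.64 × 0.8301 = 130.857 g per 1000 ft².

130.86 g K per thousand sq ft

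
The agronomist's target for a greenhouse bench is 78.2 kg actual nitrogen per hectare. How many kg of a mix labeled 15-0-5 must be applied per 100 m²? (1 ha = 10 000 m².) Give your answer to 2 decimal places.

5.21 kg of product per hundred sq m

Product per hectare = 78.2 / 15% = 521.333 kg.
Convert to per 100 m²: 521.333 × 0.01 = 5.21333 kg.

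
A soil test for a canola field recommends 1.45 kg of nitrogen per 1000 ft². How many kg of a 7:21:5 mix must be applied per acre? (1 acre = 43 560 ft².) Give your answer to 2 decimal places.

902.31 kg of product per acre

Product per 1000 ft² = 1.45 / 7% = 20.7143 kg.
Convert to per acre: 20.7143 × 43.56 = 902.314 kg.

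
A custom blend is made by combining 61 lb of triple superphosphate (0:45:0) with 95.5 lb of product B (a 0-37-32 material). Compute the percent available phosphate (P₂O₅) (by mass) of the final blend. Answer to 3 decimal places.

Total mass = 61 + 95.5 = 156.5 lb.
P₂O₅ mass = 45%×61 + 37%×95.5 = 62.785 lb.
% P₂O₅ = 62.785 / 156.5 = 40.1182%.

40.118% P₂O₅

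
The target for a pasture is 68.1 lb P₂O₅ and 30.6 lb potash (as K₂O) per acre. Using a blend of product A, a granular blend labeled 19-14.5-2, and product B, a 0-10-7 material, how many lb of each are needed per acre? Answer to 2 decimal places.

Per-acre balance (a = product A, b = product B):
P₂O₅: 0.145·a + 0.1·b = 68.1
K₂O: 0.02·a + 0.07·b = 30.6
Solving simultaneously: a = 209.448, b = 377.301.

209.45 lb product A, 377.30 lb product B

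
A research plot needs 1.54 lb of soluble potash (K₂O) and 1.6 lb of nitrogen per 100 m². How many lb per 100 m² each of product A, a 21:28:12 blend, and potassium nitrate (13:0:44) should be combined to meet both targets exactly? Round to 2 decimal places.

Per-100 m² balance (a = product A, b = potassium nitrate):
K₂O: 0.12·a + 0.44·b = 1.54
N: 0.21·a + 0.13·b = 1.6
Eliminate b: (row1) − 0.44/0.13·(row2) → -0.590769·a = -3.87538, so a = 6.5599.
Then b = (1.6 − 0.21·6.5599) / 0.13 = 1.71094.

6.56 lb product A, 1.71 lb potassium nitrate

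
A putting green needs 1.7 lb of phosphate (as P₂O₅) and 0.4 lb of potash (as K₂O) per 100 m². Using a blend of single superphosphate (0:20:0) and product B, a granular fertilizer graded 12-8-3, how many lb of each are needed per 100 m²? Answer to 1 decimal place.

Let a = lb of single superphosphate, b = lb of product B (per 100 m²).
P₂O₅: 0.2·a + 0.08·b = 1.7
K₂O: 0·a + 0.03·b = 0.4
Solving simultaneously: a = 3.16667, b = 13.3333.

3.2 lb single superphosphate, 13.3 lb product B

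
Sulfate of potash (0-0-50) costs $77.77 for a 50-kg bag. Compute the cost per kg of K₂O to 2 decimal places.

$3.11 per kg K₂O

K₂O in bag = 50 × 50% = 25 kg.
Cost per kg K₂O = $77.77 / 25 = $3.1108.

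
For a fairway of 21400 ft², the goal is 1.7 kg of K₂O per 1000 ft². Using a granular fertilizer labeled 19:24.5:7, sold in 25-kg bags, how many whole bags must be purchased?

Product per 1000 ft² = 1.7 / 7% = 24.2857 kg.
Total product = 24.2857 × 21400 / 1000 = 519.714 kg.
Bags = ⌈519.714 / 25⌉ = 21.

21 bags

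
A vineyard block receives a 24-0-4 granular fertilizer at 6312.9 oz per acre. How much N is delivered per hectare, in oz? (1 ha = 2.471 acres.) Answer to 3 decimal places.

3743.802 oz N per hectare

nitrogen per acre = 6312.9 × 24% = 1515.1 oz.
Convert to per hectare: 1515.1 × 2.471 = 3743.8022 oz.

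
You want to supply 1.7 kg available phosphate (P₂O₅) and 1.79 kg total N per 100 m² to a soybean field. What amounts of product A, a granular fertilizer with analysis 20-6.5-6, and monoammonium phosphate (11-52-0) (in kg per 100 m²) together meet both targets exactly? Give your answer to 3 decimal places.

7.680 kg product A, 2.309 kg monoammonium phosphate

Per-100 m² balance (a = product A, b = monoammonium phosphate):
P₂O₅: 0.065·a + 0.52·b = 1.7
N: 0.2·a + 0.11·b = 1.79
Eliminate b: (row1) − 0.52/0.11·(row2) → -0.880455·a = -6.76182, so a = 7.67992.
Then b = (1.79 − 0.2·7.67992) / 0.11 = 2.30924.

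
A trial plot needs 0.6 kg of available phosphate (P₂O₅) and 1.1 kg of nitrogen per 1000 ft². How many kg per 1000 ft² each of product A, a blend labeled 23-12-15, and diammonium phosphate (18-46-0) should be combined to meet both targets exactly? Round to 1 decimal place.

With a, b = kg per 1000 ft² of product A and diammonium phosphate:
P₂O₅: 0.12·a + 0.46·b = 0.6
N: 0.23·a + 0.18·b = 1.1
Solving simultaneously: a = 4.72684, b = 0.0712589.

4.7 kg product A, 0.1 kg diammonium phosphate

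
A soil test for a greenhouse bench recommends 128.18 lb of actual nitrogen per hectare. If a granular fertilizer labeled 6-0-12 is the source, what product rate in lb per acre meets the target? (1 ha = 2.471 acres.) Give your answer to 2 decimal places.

Product per hectare = 128.18 / 6% = 2136.33 lb.
Convert to per acre: 2136.33 × 0.404694 = 864.562 lb.

864.56 lb of product per acre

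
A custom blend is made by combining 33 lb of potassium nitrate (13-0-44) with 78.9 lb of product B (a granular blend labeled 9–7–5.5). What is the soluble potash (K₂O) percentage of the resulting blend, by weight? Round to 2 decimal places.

16.85% K₂O

Total mass = 33 + 78.9 = 111.9 lb.
K₂O mass = 44%×33 + 5.5%×78.9 = 18.8595 lb.
% K₂O = 18.8595 / 111.9 = 16.8539%.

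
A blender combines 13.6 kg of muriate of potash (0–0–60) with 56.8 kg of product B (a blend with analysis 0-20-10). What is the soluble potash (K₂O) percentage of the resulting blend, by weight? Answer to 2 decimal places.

19.66% K₂O

Total mass = 13.6 + 56.8 = 70.4 kg.
K₂O mass = 60%×13.6 + 10%×56.8 = 13.84 kg.
% K₂O = 13.84 / 70.4 = 19.6591%.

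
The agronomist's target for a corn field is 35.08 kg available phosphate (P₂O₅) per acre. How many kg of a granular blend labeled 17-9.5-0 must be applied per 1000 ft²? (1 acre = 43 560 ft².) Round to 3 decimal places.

Product per acre = 35.08 / 9.5% = 369.263 kg.
Convert to per 1000 ft²: 369.263 × 0.0229568 = 8.47712 kg.

8.477 kg of product per thousand sq ft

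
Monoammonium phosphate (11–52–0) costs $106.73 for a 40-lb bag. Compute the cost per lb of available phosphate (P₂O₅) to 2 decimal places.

$5.13 per lb P₂O₅

P₂O₅ in bag = 40 × 52% = 20.8 lb.
Cost per lb P₂O₅ = $106.73 / 20.8 = $5.1312.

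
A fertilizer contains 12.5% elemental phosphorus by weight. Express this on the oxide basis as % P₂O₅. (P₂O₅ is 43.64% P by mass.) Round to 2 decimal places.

%P₂O₅ = 12.5 / 0.4364 = 28.6434%.

28.64% P₂O₅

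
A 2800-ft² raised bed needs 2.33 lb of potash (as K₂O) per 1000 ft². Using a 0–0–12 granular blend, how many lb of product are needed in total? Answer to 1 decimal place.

Product per 1000 ft² = 2.33 / 12% = 19.4167 lb.
Total product = 19.4167 × 2800 / 1000 = 54.3667 lb.

54.4 lb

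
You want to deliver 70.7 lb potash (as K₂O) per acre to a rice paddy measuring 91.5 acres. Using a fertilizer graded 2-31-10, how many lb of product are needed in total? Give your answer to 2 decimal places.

Product per acre = 70.7 / 10% = 707 lb.
Total product = 707 × 91.5 = 64690.5 lb.

64690.50 lb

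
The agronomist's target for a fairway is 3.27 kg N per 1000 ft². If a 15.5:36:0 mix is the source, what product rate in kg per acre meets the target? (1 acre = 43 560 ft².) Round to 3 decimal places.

918.975 kg of product per acre

Product per 1000 ft² = 3.27 / 15.5% = 21.0968 kg.
Convert to per acre: 21.0968 × 43.56 = 918.97548 kg.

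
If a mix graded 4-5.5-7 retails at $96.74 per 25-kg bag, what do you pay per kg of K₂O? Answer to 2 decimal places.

K₂O in bag = 25 × 7% = 1.75 kg.
Cost per kg K₂O = $96.74 / 1.75 = $55.2800.

$55.28 per kg K₂O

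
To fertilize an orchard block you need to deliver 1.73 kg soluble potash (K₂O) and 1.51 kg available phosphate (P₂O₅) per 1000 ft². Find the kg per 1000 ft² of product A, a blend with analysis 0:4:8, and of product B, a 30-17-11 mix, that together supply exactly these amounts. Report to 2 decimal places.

With a, b = kg per 1000 ft² of product A and product B:
K₂O: 0.08·a + 0.11·b = 1.73
P₂O₅: 0.04·a + 0.17·b = 1.51
Eliminate a: (row1) − 0.08/0.04·(row2) → -0.23·b = -1.29, so b = 5.6087.
Back-substitute: a = (1.73 − 0.11·5.6087) / 0.08 = 13.913.

13.91 kg product A, 5.61 kg product B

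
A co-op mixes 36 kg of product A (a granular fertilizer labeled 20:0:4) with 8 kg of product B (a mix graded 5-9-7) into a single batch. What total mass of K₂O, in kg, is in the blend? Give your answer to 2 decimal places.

K₂O mass = 4%×36 + 7%×8 = 2 kg.

2.00 kg K₂O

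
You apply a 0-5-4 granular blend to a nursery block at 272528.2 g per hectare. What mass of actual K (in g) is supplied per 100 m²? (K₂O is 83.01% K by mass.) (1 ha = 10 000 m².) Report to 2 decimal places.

90.49 g K per hundred sq m

K₂O per hectare = 272528.2 × 4% = 10901.1 g.
Elemental K = 10901.1 × 0.8301 = 9049.03 g per hectare.
Convert to per 100 m²: 9049.03 × 0.01 = 90.4903 g.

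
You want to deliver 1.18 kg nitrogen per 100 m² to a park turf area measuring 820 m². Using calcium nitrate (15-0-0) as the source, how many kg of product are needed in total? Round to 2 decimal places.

64.51 kg

Product per 100 m² = 1.18 / 15% = 7.86667 kg.
Total product = 7.86667 × 820 / 100 = 64.5067 kg.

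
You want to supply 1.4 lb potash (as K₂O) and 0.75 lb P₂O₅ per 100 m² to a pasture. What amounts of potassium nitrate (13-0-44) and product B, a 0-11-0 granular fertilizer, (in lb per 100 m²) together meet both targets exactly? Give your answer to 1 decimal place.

Per-100 m² balance (a = potassium nitrate, b = product B):
K₂O: 0.44·a + 0·b = 1.4
P₂O₅: 0·a + 0.11·b = 0.75
Solving simultaneously: a = 3.18182, b = 6.81818.

3.2 lb potassium nitrate, 6.8 lb product B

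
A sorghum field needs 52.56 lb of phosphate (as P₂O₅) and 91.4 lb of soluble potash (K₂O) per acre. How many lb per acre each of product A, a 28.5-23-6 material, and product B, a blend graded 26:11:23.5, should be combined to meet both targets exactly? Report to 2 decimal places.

48.42 lb product A, 376.57 lb product B

Per-acre balance (a = product A, b = product B):
P₂O₅: 0.23·a + 0.11·b = 52.56
K₂O: 0.06·a + 0.235·b = 91.4
Eliminate b: (row1) − 0.11/0.235·(row2) → 0.201915·a = 9.77702, so a = 48.4215.
Then b = (91.4 − 0.06·48.4215) / 0.235 = 376.573.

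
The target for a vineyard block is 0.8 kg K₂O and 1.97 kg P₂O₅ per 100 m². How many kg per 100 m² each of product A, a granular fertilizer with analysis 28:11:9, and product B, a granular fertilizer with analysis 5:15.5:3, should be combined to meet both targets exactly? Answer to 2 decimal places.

With a, b = kg per 100 m² of product A and product B:
K₂O: 0.09·a + 0.03·b = 0.8
P₂O₅: 0.11·a + 0.155·b = 1.97
From row1: a = (0.8 − 0.03·b) / 0.09.
Into row2: 0.11·(0.8 − 0.03·b)/0.09 + 0.155·b = 1.97 → b = 8.38498, a = 6.0939.

6.09 kg product A, 8.38 kg product B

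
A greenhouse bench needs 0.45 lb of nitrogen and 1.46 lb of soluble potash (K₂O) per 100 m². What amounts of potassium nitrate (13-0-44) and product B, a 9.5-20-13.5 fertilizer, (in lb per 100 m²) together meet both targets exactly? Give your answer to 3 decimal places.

Let a = lb of potassium nitrate, b = lb of product B (per 100 m²).
N: 0.13·a + 0.095·b = 0.45
K₂O: 0.44·a + 0.135·b = 1.46
From row1: a = (0.45 − 0.095·b) / 0.13.
Into row2: 0.44·(0.45 − 0.095·b)/0.13 + 0.135·b = 1.46 → b = 0.338144, a = 3.21443.

3.214 lb potassium nitrate, 0.338 lb product B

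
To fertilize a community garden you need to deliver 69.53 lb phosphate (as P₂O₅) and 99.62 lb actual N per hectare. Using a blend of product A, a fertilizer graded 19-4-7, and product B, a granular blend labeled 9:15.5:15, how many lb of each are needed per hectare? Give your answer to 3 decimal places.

355.257 lb product A, 356.901 lb product B

With a, b = lb per hectare of product A and product B:
P₂O₅: 0.04·a + 0.155·b = 69.53
N: 0.19·a + 0.09·b = 99.62
Solving simultaneously: a = 355.2573, b = 356.9014.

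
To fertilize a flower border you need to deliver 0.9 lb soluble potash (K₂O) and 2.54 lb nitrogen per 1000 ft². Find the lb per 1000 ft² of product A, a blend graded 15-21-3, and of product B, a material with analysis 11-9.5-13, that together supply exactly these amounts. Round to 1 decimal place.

Per-1000 ft² balance (a = product A, b = product B):
K₂O: 0.03·a + 0.13·b = 0.9
N: 0.15·a + 0.11·b = 2.54
From row1: a = (0.9 − 0.13·b) / 0.03.
Into row2: 0.15·(0.9 − 0.13·b)/0.03 + 0.11·b = 2.54 → b = 3.62963, a = 14.2716.

14.3 lb product A, 3.6 lb product B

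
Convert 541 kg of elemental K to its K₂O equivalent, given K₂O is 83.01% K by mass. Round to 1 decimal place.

K₂O = 541 / 0.8301 = 651.729 kg.

651.7 kg K₂O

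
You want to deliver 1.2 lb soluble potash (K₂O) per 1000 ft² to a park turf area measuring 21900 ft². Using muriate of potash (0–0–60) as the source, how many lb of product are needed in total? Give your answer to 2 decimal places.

Product per 1000 ft² = 1.2 / 60% = 2 lb.
Total product = 2 × 21900 / 1000 = 43.8 lb.

43.80 lb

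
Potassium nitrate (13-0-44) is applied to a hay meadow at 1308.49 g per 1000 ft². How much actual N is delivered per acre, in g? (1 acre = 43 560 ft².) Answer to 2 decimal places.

7409.72 g N per acre

nitrogen per 1000 ft² = 1308.49 × 13% = 170.104 g.
Convert to per acre: 170.104 × 43.56 = 7409.717 g.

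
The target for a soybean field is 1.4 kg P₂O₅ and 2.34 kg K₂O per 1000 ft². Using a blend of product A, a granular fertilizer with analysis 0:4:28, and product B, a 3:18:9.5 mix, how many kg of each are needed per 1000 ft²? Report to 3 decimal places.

Per-1000 ft² balance (a = product A, b = product B):
P₂O₅: 0.04·a + 0.18·b = 1.4
K₂O: 0.28·a + 0.095·b = 2.34
Eliminate a: (row1) − 0.04/0.28·(row2) → 0.166429·b = 1.06571, so b = 6.40343.
Back-substitute: a = (1.4 − 0.18·6.40343) / 0.04 = 6.18455.

6.185 kg product A, 6.403 kg product B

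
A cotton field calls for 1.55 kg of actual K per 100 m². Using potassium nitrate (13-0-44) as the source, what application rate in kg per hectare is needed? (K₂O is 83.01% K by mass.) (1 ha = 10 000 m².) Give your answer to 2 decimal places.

424.37 kg of product per hectare

As K₂O: 1.55 / 0.8301 = 1.86724 kg per 100 m².
Product per 100 m² = 1.86724 / 44% = 4.24374 kg.
Convert to per hectare: 4.24374 × 100 = 424.374 kg.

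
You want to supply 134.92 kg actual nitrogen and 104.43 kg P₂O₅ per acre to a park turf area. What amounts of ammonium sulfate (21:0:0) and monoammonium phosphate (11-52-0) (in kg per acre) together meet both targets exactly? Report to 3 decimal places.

537.281 kg ammonium sulfate, 200.827 kg monoammonium phosphate

Per-acre balance (a = ammonium sulfate, b = monoammonium phosphate):
N: 0.21·a + 0.11·b = 134.92
P₂O₅: 0·a + 0.52·b = 104.43
Solving simultaneously: a = 537.2811, b = 200.8269.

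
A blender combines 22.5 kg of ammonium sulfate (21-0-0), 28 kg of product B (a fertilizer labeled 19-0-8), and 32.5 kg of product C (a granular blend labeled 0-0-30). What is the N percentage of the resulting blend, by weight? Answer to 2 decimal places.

12.10% N

Total mass = 22.5 + 28 + 32.5 = 83 kg.
N mass = 21%×22.5 + 19%×28 + 0%×32.5 = 10.045 kg.
% N = 10.045 / 83 = 12.1024%.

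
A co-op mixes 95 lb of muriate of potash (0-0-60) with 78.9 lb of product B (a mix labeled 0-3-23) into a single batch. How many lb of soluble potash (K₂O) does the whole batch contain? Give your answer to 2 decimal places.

K₂O mass = 60%×95 + 23%×78.9 = 75.147 lb.

75.15 lb K₂O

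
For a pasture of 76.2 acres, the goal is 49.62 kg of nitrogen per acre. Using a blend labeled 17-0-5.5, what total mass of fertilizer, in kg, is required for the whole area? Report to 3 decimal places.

22241.435 kg

Product per acre = 49.62 / 17% = 291.882 kg.
Total product = 291.882 × 76.2 = 22241.4353 kg.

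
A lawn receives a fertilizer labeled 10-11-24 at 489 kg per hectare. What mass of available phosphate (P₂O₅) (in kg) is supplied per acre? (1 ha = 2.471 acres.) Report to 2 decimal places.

21.77 kg P₂O₅ per acre

P₂O₅ per hectare = 489 × 11% = 53.79 kg.
Convert to per acre: 53.79 × 0.404694 = 21.7685 kg.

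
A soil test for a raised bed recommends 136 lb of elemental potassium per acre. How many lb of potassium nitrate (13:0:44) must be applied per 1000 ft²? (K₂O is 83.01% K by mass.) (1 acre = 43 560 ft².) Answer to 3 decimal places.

8.548 lb of product per thousand sq ft

As K₂O: 136 / 0.8301 = 163.836 lb per acre.
Product per acre = 163.836 / 44% = 372.354 lb.
Convert to per 1000 ft²: 372.354 × 0.0229568 = 8.54807 lb.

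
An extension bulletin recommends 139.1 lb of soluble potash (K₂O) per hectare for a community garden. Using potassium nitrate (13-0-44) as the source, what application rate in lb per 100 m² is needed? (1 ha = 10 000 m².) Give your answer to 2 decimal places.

Product per hectare = 139.1 / 44% = 316.136 lb.
Convert to per 100 m²: 316.136 × 0.01 = 3.16136 lb.

3.16 lb of product per hundred sq m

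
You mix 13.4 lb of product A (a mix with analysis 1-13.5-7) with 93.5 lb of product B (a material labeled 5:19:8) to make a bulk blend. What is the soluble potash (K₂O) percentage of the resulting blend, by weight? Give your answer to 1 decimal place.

Total mass = 13.4 + 93.5 = 106.9 lb.
K₂O mass = 7%×13.4 + 8%×93.5 = 8.418 lb.
% K₂O = 8.418 / 106.9 = 7.87465%.

7.9% K₂O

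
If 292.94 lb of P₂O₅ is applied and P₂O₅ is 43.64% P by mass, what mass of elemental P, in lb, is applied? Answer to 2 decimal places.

P = 292.94 × 0.4364 = 127.839 lb.

127.84 lb P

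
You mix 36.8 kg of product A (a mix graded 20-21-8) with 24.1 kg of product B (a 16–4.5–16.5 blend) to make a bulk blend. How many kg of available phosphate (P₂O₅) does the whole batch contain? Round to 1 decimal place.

P₂O₅ mass = 21%×36.8 + 4.5%×24.1 = 8.8125 kg.

8.8 kg P₂O₅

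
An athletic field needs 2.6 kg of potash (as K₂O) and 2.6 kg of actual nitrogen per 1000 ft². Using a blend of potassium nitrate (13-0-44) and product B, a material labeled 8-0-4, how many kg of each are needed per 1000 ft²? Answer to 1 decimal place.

Let a = kg of potassium nitrate, b = kg of product B (per 1000 ft²).
K₂O: 0.44·a + 0.04·b = 2.6
N: 0.13·a + 0.08·b = 2.6
Eliminate b: (row1) − 0.04/0.08·(row2) → 0.375·a = 1.3, so a = 3.46667.
Then b = (2.6 − 0.13·3.46667) / 0.08 = 26.8667.

3.5 kg potassium nitrate, 26.9 kg product B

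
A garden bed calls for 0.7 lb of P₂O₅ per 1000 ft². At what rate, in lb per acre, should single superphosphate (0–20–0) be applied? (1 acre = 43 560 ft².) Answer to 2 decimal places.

152.46 lb of product per acre

Product per 1000 ft² = 0.7 / 20% = 3.5 lb.
Convert to per acre: 3.5 × 43.56 = 152.46 lb.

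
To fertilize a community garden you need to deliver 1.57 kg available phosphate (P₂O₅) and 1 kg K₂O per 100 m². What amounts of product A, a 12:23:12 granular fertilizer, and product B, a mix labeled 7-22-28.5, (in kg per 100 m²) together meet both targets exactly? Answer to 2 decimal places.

Let a = kg of product A, b = kg of product B (per 100 m²).
P₂O₅: 0.23·a + 0.22·b = 1.57
K₂O: 0.12·a + 0.285·b = 1
Eliminate b: (row1) − 0.22/0.285·(row2) → 0.137368·a = 0.79807, so a = 5.80971.
Then b = (1 − 0.12·5.80971) / 0.285 = 1.06258.

5.81 kg product A, 1.06 kg product B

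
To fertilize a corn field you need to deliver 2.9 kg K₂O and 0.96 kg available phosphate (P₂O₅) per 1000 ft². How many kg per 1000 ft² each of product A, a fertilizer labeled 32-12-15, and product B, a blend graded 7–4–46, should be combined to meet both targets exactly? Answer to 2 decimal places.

Per-1000 ft² balance (a = product A, b = product B):
K₂O: 0.15·a + 0.46·b = 2.9
P₂O₅: 0.12·a + 0.04·b = 0.96
Eliminate b: (row1) − 0.46/0.04·(row2) → -1.23·a = -8.14, so a = 6.61789.
Then b = (0.96 − 0.12·6.61789) / 0.04 = 4.14634.

6.62 kg product A, 4.15 kg product B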